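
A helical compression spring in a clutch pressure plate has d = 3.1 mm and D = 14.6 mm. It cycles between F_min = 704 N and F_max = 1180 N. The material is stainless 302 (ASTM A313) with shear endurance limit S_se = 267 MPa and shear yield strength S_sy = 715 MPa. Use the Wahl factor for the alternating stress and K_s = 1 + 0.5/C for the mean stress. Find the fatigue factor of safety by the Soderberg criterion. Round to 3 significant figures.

0.303

C = D/d = 14.6/3.1 = 4.7097; K_W = (4C−1)/(4C−4)+0.615/C = 1.3328; K_s = 1+0.5/C = 1.1062
F_a = (F_max−F_min)/2 = 238 N; F_m = (F_max+F_min)/2 = 942 N
τ_a = K_W·8F_aD/(πd³) = 1.3328 × 297.02 = 395.85 MPa
τ_m = K_s·8F_mD/(πd³) = 1.1062 × 1175.6 = 1300.4 MPa
Soderberg: 1/n_f = τ_a/S_se + τ_m/S_sy = 395.85/267 + 1300.4/715 = 1.48260 + 1.81875 = 3.3013
n_f = 1/3.3013 = 0.3029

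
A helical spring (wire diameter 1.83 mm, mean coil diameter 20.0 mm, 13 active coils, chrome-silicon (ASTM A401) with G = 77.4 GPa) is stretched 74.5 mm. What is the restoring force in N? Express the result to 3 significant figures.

77.7 N

k = Gd⁴/(8D³N_a) = (77.4×10³)(1.83⁴)/(8·20.0³·13) = 1.0433 N/mm
F = k·δ = 1.0433 × 74.5 = 77.728 N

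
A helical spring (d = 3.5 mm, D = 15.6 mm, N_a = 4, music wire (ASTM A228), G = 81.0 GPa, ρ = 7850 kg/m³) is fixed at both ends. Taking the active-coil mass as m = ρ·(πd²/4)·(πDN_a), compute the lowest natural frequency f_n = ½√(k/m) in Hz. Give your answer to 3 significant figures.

1300 Hz

k = Gd⁴/(8D³N_a) = (81.0×10³)(3.5⁴)/(8·15.6³·4) = 100.05 N/mm = 1.0005e+05 N/m
Wire length L = πDN_a = π·15.6·4 = 196.04 mm
m = ρ·(πd²/4)·L = 7850 × 9.6211×10⁻⁶ m² × 0.19604 m = 0.014806 kg
f_n = ½√(k/m) = 0.5·√(1.0005e+05/0.014806) = 0.5·√(6.7578e+06) = 1299.8 Hz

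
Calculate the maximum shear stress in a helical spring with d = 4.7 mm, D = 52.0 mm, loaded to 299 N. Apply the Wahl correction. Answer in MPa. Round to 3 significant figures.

Spring index C = D/d = 52.0/4.7 = 11.0638
K_W = (4C−1)/(4C−4) + 0.615/C = 43.255/40.255 + 0.0556 = 1.1301
τ₀ = 8FD/(πd³) = 8·299·52.0/(π·4.7³) = 124384/326.17 = 381.35 MPa
τ_max = K·τ₀ = 1.1301 × 381.35 = 430.97 MPa

431 MPa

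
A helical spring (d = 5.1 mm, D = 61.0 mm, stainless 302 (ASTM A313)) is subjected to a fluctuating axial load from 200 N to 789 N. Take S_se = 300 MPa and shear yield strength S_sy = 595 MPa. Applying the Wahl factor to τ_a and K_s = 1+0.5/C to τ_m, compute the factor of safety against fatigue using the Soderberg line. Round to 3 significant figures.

C = D/d = 61.0/5.1 = 11.9608; K_W = (4C−1)/(4C−4)+0.615/C = 1.1198; K_s = 1+0.5/C = 1.0418
F_a = (F_max−F_min)/2 = 294.5 N; F_m = (F_max+F_min)/2 = 494.5 N
τ_a = K_W·8F_aD/(πd³) = 1.1198 × 344.86 = 386.19 MPa
τ_m = K_s·8F_mD/(πd³) = 1.0418 × 579.06 = 603.27 MPa
Soderberg: 1/n_f = τ_a/S_se + τ_m/S_sy = 386.19/300 + 603.27/595 = 1.28730 + 1.01390 = 2.3012
n_f = 1/2.3012 = 0.4346

0.435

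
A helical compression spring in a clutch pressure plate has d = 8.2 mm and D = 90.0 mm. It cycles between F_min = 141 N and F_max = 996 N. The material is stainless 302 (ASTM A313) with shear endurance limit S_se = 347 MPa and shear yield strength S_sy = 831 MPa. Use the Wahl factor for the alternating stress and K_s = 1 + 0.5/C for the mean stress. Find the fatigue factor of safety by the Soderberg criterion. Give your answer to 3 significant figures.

C = D/d = 90.0/8.2 = 10.9756; K_W = (4C−1)/(4C−4)+0.615/C = 1.1312; K_s = 1+0.5/C = 1.0456
F_a = (F_max−F_min)/2 = 427.5 N; F_m = (F_max+F_min)/2 = 568.5 N
τ_a = K_W·8F_aD/(πd³) = 1.1312 × 177.7 = 201.01 MPa
τ_m = K_s·8F_mD/(πd³) = 1.0456 × 236.3 = 247.07 MPa
Soderberg: 1/n_f = τ_a/S_se + τ_m/S_sy = 201.01/347 + 247.07/831 = 0.57929 + 0.29732 = 0.8766
n_f = 1/0.8766 = 1.141

1.14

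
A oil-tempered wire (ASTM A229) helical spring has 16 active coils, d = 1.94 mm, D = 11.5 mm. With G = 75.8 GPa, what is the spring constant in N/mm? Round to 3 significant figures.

5.52 N/mm

k = Gd⁴/(8D³N_a) = (75.8×10³ × 1.94⁴) / (8 × 11.5³ × 16)
  = 1.07368e+06 / 194672 = 5.5153 N/mm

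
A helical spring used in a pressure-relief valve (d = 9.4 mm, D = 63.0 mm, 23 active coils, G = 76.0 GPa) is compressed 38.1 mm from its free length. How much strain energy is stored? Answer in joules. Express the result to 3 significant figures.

k = Gd⁴/(8D³N_a) = (76.0×10³)(9.4⁴)/(8·63.0³·23) = 12.897 N/mm
U = ½kδ² = 0.5 × 12.897 × 38.1² = 9360.6 N·mm = 9.3606 J

9.36 J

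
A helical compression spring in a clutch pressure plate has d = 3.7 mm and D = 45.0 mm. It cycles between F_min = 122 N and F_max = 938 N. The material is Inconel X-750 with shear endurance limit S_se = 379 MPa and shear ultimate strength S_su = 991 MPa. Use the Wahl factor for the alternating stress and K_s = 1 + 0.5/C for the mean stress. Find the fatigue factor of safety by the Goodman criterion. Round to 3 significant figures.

0.251

C = D/d = 45.0/3.7 = 12.1622; K_W = (4C−1)/(4C−4)+0.615/C = 1.1178; K_s = 1+0.5/C = 1.0411
F_a = (F_max−F_min)/2 = 408 N; F_m = (F_max+F_min)/2 = 530 N
τ_a = K_W·8F_aD/(πd³) = 1.1178 × 923.01 = 1031.7 MPa
τ_m = K_s·8F_mD/(πd³) = 1.0411 × 1199 = 1248.3 MPa
Goodman: 1/n_f = τ_a/S_se + τ_m/S_su = 1031.7/379 + 1248.3/991 = 2.72218 + 1.25964 = 3.9818
n_f = 1/3.9818 = 0.2511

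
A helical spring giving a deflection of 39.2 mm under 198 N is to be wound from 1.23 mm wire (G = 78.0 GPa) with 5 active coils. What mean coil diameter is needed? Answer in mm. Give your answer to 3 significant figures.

Required rate k = F/δ = 198/39.2 = 5.051 N/mm
D = (Gd⁴/(8N_a·k))^(1/3) = (78.0×10³·1.23⁴/(8·5·5.051))^(1/3)
  = (883.641)^(1/3) = 9.5960 mm

9.60 mm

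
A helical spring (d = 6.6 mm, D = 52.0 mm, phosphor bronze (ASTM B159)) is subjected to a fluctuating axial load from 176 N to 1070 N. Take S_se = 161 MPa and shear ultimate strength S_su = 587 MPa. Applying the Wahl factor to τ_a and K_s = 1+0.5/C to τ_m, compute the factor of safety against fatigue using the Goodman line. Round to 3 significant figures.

C = D/d = 52.0/6.6 = 7.8788; K_W = (4C−1)/(4C−4)+0.615/C = 1.1871; K_s = 1+0.5/C = 1.0635
F_a = (F_max−F_min)/2 = 447 N; F_m = (F_max+F_min)/2 = 623 N
τ_a = K_W·8F_aD/(πd³) = 1.1871 × 205.88 = 244.4 MPa
τ_m = K_s·8F_mD/(πd³) = 1.0635 × 286.95 = 305.16 MPa
Goodman: 1/n_f = τ_a/S_se + τ_m/S_su = 244.4/161 + 305.16/587 = 1.51802 + 0.51986 = 2.0379
n_f = 1/2.0379 = 0.4907

0.491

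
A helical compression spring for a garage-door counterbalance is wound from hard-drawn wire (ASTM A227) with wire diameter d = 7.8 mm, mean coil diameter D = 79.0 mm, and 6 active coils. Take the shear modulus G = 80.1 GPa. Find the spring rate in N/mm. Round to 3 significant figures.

k = Gd⁴/(8D³N_a) = (80.1×10³ × 7.8⁴) / (8 × 79.0³ × 6)
  = 2.96491e+08 / 2.36659e+07 = 12.528 N/mm

12.5 N/mm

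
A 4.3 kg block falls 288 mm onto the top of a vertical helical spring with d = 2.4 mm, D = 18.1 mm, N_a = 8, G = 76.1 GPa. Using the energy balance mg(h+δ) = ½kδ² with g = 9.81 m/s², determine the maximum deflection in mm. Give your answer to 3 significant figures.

67.1 mm

k = Gd⁴/(8D³N_a) = (76.1×10³)(2.4⁴)/(8·18.1³·8) = 6.6529 N/mm
W = mg = 4.3 × 9.81 = 42.183 N
½kδ² − Wδ − Wh = 0 → δ = (W + √(W² + 2kWh))/k
δ = (42.183 + √(1779.4 + 161649))/6.6529 = (42.183 + 404.26)/6.6529 = 67.105 mm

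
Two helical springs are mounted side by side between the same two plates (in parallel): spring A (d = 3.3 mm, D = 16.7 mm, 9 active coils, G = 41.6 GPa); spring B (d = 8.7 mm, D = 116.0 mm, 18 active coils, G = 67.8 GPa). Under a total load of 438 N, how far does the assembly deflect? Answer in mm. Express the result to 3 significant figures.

26.6 mm

k_A = Gd⁴/(8D³N_a) = (41.6×10³)(3.3⁴)/(8·16.7³·9) = 14.712 N/mm
k_B = Gd⁴/(8D³N_a) = (67.8×10³)(8.7⁴)/(8·116.0³·18) = 1.7281 N/mm
Parallel: k_eq = 14.712 + 1.7281 = 16.44 N/mm
δ = F/k_eq = 438/16.44 = 26.642 mm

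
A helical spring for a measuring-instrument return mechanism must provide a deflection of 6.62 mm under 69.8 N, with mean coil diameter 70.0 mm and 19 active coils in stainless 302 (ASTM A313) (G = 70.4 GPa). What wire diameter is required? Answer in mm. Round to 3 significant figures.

Required rate k = F/δ = 69.8/6.62 = 10.544 N/mm
d = (8D³N_a·k / G)^(1/4) = (8·70.0³·19·10.544 / (70.4×10³))^0.25
  = (7808.4)^0.25 = 9.4003 mm

9.40 mm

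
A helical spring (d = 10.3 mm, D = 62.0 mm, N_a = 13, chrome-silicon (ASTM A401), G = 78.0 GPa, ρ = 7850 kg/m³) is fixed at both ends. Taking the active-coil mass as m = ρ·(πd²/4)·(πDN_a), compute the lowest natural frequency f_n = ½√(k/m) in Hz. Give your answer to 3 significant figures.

k = Gd⁴/(8D³N_a) = (78.0×10³)(10.3⁴)/(8·62.0³·13) = 35.419 N/mm = 35419 N/m
Wire length L = πDN_a = π·62.0·13 = 2532.1 mm
m = ρ·(πd²/4)·L = 7850 × 83.323×10⁻⁶ m² × 2.5321 m = 1.6562 kg
f_n = ½√(k/m) = 0.5·√(35419/1.6562) = 0.5·√(21385) = 73.119 Hz

73.1 Hz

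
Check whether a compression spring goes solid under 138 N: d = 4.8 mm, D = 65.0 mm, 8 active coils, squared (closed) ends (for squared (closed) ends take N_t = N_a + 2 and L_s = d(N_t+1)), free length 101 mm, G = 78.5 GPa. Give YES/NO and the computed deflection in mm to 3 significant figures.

YES, δ = 58.2 mm

k = Gd⁴/(8D³N_a) = (78.5×10³)(4.8⁴)/(8·65.0³·8) = 2.3709 N/mm
N_t = 10; L_s = 4.8·11 = 52.8 mm; δ_solid = L₀ − L_s = 101 − 52.8 = 48.2 mm
δ = F/k = 138/2.3709 = 58.206 mm
δ ≥ δ_solid → spring goes solid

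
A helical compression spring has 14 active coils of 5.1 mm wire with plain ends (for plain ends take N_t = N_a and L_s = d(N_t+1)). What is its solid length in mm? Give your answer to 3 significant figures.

plain ends: N_t = N_a = 14
L_s = d·(N_t+1) = 5.1 × 15 = 76.5 mm

76.5 mm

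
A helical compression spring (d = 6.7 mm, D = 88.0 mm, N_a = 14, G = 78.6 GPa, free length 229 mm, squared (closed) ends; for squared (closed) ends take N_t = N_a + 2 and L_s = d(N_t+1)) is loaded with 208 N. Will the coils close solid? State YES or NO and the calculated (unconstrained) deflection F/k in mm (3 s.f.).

k = Gd⁴/(8D³N_a) = (78.6×10³)(6.7⁴)/(8·88.0³·14) = 2.0752 N/mm
N_t = 16; L_s = 6.7·17 = 113.9 mm; δ_solid = L₀ − L_s = 229 − 113.9 = 115.1 mm
δ = F/k = 208/2.0752 = 100.23 mm
δ < δ_solid → spring does not go solid

NO, δ = 100 mm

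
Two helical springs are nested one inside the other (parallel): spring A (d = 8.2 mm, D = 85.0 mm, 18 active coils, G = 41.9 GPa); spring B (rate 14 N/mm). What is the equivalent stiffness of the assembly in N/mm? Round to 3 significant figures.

k_A = Gd⁴/(8D³N_a) = (41.9×10³)(8.2⁴)/(8·85.0³·18) = 2.1422 N/mm
Parallel: k_eq = 2.1422 + 14 = 16.142 N/mm

16.1 N/mm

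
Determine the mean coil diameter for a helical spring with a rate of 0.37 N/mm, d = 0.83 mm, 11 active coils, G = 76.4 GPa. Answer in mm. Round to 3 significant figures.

10.4 mm

D = (Gd⁴/(8N_a·k))^(1/3) = (76.4×10³·0.83⁴/(8·11·0.37))^(1/3)
  = (1113.58)^(1/3) = 10.3651 mm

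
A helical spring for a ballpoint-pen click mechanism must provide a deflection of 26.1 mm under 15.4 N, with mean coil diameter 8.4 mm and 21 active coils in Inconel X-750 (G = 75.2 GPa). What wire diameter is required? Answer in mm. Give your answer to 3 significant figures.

0.940 mm

Required rate k = F/δ = 15.4/26.1 = 0.59004 N/mm
d = (8D³N_a·k / G)^(1/4) = (8·8.4³·21·0.59004 / (75.2×10³))^0.25
  = (0.78129)^0.25 = 0.9402 mm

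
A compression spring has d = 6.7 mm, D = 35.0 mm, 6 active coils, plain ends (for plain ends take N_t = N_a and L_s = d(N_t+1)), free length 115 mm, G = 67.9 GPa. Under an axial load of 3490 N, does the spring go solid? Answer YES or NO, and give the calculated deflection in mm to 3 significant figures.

k = Gd⁴/(8D³N_a) = (67.9×10³)(6.7⁴)/(8·35.0³·6) = 66.485 N/mm
N_t = 6; L_s = 6.7·7 = 46.9 mm; δ_solid = L₀ − L_s = 115 − 46.9 = 68.1 mm
δ = F/k = 3490/66.485 = 52.493 mm
δ < δ_solid → spring does not go solid

NO, δ = 52.5 mm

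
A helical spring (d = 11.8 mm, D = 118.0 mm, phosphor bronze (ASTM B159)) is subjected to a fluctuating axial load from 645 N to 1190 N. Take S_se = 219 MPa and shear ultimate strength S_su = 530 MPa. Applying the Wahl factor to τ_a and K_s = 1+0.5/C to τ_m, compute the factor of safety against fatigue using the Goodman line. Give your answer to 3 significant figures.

C = D/d = 118.0/11.8 = 10.0000; K_W = (4C−1)/(4C−4)+0.615/C = 1.1448; K_s = 1+0.5/C = 1.0500
F_a = (F_max−F_min)/2 = 272.5 N; F_m = (F_max+F_min)/2 = 917.5 N
τ_a = K_W·8F_aD/(πd³) = 1.1448 × 49.836 = 57.054 MPa
τ_m = K_s·8F_mD/(πd³) = 1.0500 × 167.8 = 176.19 MPa
Goodman: 1/n_f = τ_a/S_se + τ_m/S_su = 57.054/219 + 176.19/530 = 0.26052 + 0.33243 = 0.59295
n_f = 1/0.59295 = 1.686

1.69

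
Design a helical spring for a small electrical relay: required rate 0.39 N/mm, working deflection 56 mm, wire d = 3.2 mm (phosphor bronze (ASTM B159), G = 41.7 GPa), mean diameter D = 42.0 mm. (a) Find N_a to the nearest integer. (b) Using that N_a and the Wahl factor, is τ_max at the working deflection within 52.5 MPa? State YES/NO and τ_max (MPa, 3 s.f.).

(a) 19 coils; (b) NO, τ_max = 78.7 MPa

N_a = Gd⁴/(8D³k) = (41.7×10³)(3.2⁴)/(8·42.0³·0.39) = 18.92 → N_a = 19
Actual rate k = Gd⁴/(8D³·19) = 0.38828 N/mm
Working load F = kδ = 0.38828·56 = 21.744 N
C = 42.0/3.2 = 13.1250; K_W = (4C−1)/(4C−4)+0.615/C = 1.1087
τ_max = K_W·8FD/(πd³) = 1.1087·70.97 = 78.685 MPa
τ_max > 52.5 MPa → exceeds allowable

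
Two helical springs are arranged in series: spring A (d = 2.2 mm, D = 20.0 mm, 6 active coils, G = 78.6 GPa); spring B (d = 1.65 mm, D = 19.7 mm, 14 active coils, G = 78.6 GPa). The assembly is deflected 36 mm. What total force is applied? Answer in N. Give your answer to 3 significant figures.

21.4 N

k_A = Gd⁴/(8D³N_a) = (78.6×10³)(2.2⁴)/(8·20.0³·6) = 4.7949 N/mm
k_B = Gd⁴/(8D³N_a) = (78.6×10³)(1.65⁴)/(8·19.7³·14) = 0.68036 N/mm
Series: 1/k_eq = 1/4.7949 + 1/0.68036 = 1.6784; k_eq = 0.59582 N/mm
F = k_eq·δ = 0.59582·36 = 21.45 N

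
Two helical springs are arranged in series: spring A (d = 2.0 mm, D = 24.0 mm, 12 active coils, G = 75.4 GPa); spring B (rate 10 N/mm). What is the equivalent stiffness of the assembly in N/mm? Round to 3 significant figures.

k_A = Gd⁴/(8D³N_a) = (75.4×10³)(2.0⁴)/(8·24.0³·12) = 0.90905 N/mm
Series: 1/k_eq = 1/0.90905 + 1/10 = 1.2001; k_eq = 0.8333 N/mm

0.833 N/mm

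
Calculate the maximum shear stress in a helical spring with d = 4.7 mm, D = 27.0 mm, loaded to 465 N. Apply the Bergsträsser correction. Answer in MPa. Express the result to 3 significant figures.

385 MPa

Spring index C = D/d = 27.0/4.7 = 5.7447
K_B = (4C+2)/(4C−3) = 24.979/19.979 = 1.2503
τ₀ = 8FD/(πd³) = 8·465·27.0/(π·4.7³) = 100440/326.17 = 307.94 MPa
τ_max = K·τ₀ = 1.2503 × 307.94 = 385 MPa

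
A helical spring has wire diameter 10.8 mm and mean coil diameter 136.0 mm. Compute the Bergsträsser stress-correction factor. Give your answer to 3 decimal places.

C = D/d = 136.0/10.8 = 12.5926
K_B = (4C+2)/(4C−3) = 52.370/47.370 = 1.1056

1.106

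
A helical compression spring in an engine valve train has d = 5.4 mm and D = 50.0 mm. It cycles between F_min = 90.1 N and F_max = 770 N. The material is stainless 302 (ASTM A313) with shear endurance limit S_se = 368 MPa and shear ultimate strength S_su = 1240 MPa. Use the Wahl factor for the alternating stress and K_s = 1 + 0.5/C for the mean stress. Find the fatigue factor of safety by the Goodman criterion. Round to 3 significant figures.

C = D/d = 50.0/5.4 = 9.2593; K_W = (4C−1)/(4C−4)+0.615/C = 1.1572; K_s = 1+0.5/C = 1.0540
F_a = (F_max−F_min)/2 = 339.95 N; F_m = (F_max+F_min)/2 = 430.05 N
τ_a = K_W·8F_aD/(πd³) = 1.1572 × 274.88 = 318.1 MPa
τ_m = K_s·8F_mD/(πd³) = 1.0540 × 347.73 = 366.51 MPa
Goodman: 1/n_f = τ_a/S_se + τ_m/S_su = 318.1/368 + 366.51/1240 = 0.86440 + 0.29557 = 1.16
n_f = 1/1.16 = 0.8621

0.862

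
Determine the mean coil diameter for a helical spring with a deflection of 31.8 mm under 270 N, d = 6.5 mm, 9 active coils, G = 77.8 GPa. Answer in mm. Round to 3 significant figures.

Required rate k = F/δ = 270/31.8 = 8.4906 N/mm
D = (Gd⁴/(8N_a·k))^(1/3) = (77.8×10³·6.5⁴/(8·9·8.4906))^(1/3)
  = (227177)^(1/3) = 61.0175 mm

61.0 mm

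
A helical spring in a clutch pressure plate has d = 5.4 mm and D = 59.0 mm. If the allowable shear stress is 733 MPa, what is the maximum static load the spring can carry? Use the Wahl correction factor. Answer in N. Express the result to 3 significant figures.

C = D/d = 59.0/5.4 = 10.9259
K_W = (4C−1)/(4C−4) + 0.615/C = 42.704/39.704 + 0.0563 = 1.1318
τ_max = K·8FD/(πd³) → F_max = τ_allow·πd³/(8DK)
F_max = 733·π·5.4³/(8·59.0·1.1318) = 3.6261e+05/534.23 = 678.74 N

679 N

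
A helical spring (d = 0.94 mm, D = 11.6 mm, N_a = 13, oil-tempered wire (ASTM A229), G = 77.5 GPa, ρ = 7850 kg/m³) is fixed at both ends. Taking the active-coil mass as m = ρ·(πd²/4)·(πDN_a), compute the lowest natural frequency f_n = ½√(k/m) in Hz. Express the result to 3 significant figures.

k = Gd⁴/(8D³N_a) = (77.5×10³)(0.94⁴)/(8·11.6³·13) = 0.37274 N/mm = 372.74 N/m
Wire length L = πDN_a = π·11.6·13 = 473.75 mm
m = ρ·(πd²/4)·L = 7850 × 0.69398×10⁻⁶ m² × 0.47375 m = 0.0025809 kg
f_n = ½√(k/m) = 0.5·√(372.74/0.0025809) = 0.5·√(1.4442e+05) = 190.02 Hz

190 Hz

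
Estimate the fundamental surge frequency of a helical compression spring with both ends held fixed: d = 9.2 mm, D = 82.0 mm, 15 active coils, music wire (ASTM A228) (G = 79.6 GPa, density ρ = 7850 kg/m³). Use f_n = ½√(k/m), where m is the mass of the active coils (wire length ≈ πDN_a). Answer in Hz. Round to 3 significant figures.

k = Gd⁴/(8D³N_a) = (79.6×10³)(9.2⁴)/(8·82.0³·15) = 8.6187 N/mm = 8618.7 N/m
Wire length L = πDN_a = π·82.0·15 = 3864.2 mm
m = ρ·(πd²/4)·L = 7850 × 66.476×10⁻⁶ m² × 3.8642 m = 2.0165 kg
f_n = ½√(k/m) = 0.5·√(8618.7/2.0165) = 0.5·√(4274.2) = 32.689 Hz

32.7 Hz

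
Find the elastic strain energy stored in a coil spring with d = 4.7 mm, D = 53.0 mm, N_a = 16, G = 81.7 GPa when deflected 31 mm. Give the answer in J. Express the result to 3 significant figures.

k = Gd⁴/(8D³N_a) = (81.7×10³)(4.7⁴)/(8·53.0³·16) = 2.0921 N/mm
U = ½kδ² = 0.5 × 2.0921 × 31² = 1005.2 N·mm = 1.0052 J

1.01 J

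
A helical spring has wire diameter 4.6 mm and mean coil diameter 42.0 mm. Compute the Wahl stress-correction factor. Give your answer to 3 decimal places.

C = D/d = 42.0/4.6 = 9.1304
K_W = (4C−1)/(4C−4) + 0.615/C = 35.522/32.522 + 0.0674 = 1.1596

1.160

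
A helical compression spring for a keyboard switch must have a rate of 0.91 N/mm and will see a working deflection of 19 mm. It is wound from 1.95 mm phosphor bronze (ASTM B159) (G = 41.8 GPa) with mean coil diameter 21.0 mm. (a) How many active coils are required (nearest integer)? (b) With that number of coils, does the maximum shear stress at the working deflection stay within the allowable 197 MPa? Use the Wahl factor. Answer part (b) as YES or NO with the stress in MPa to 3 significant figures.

N_a = Gd⁴/(8D³k) = (41.8×10³)(1.95⁴)/(8·21.0³·0.91) = 8.964 → N_a = 9
Actual rate k = Gd⁴/(8D³·9) = 0.90641 N/mm
Working load F = kδ = 0.90641·19 = 17.222 N
C = 21.0/1.95 = 10.7692; K_W = (4C−1)/(4C−4)+0.615/C = 1.1339
τ_max = K_W·8FD/(πd³) = 1.1339·124.2 = 140.83 MPa
τ_max ≤ 197 MPa → acceptable

(a) 9 coils; (b) YES, τ_max = 141 MPa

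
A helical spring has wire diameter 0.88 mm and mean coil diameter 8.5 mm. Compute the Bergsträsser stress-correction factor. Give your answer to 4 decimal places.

C = D/d = 8.5/0.88 = 9.6591
K_B = (4C+2)/(4C−3) = 40.636/35.636 = 1.1403

1.1403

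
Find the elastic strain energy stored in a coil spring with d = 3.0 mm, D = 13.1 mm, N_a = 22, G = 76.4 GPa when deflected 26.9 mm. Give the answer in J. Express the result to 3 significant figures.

k = Gd⁴/(8D³N_a) = (76.4×10³)(3.0⁴)/(8·13.1³·22) = 15.641 N/mm
U = ½kδ² = 0.5 × 15.641 × 26.9² = 5658.8 N·mm = 5.6588 J

5.66 J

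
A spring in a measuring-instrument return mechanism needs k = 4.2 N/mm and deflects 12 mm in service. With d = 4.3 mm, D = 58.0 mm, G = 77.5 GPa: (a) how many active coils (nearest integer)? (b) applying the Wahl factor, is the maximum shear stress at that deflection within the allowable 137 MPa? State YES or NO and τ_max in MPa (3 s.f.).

N_a = Gd⁴/(8D³k) = (77.5×10³)(4.3⁴)/(8·58.0³·4.2) = 4.042 → N_a = 4
Actual rate k = Gd⁴/(8D³·4) = 4.2437 N/mm
Working load F = kδ = 4.2437·12 = 50.924 N
C = 58.0/4.3 = 13.4884; K_W = (4C−1)/(4C−4)+0.615/C = 1.1057
τ_max = K_W·8FD/(πd³) = 1.1057·94.599 = 104.59 MPa
τ_max ≤ 137 MPa → acceptable

(a) 4 coils; (b) YES, τ_max = 105 MPa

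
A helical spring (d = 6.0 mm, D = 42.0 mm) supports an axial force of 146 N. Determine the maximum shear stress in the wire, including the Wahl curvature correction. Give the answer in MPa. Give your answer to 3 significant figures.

87.7 MPa

Spring index C = D/d = 42.0/6.0 = 7.0000
K_W = (4C−1)/(4C−4) + 0.615/C = 27.000/24.000 + 0.0879 = 1.2129
τ₀ = 8FD/(πd³) = 8·146·42.0/(π·6.0³) = 49056/678.58 = 72.292 MPa
τ_max = K·τ₀ = 1.2129 × 72.292 = 87.68 MPa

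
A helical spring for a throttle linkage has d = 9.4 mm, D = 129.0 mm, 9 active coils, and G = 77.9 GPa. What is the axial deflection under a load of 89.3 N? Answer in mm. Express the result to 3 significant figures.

22.7 mm

k = Gd⁴/(8D³N_a) = (77.9×10³)(9.4⁴)/(8·129.0³·9) = 3.935 N/mm
δ = F/k = 89.3 / 3.935 = 22.694 mm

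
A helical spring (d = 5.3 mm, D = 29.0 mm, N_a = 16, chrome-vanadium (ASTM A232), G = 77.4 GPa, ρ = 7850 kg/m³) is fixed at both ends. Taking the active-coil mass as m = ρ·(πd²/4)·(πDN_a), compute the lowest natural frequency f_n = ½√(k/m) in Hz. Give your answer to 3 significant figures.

k = Gd⁴/(8D³N_a) = (77.4×10³)(5.3⁴)/(8·29.0³·16) = 19.563 N/mm = 19563 N/m
Wire length L = πDN_a = π·29.0·16 = 1457.7 mm
m = ρ·(πd²/4)·L = 7850 × 22.062×10⁻⁶ m² × 1.4577 m = 0.25245 kg
f_n = ½√(k/m) = 0.5·√(19563/0.25245) = 0.5·√(77493) = 139.19 Hz

139 Hz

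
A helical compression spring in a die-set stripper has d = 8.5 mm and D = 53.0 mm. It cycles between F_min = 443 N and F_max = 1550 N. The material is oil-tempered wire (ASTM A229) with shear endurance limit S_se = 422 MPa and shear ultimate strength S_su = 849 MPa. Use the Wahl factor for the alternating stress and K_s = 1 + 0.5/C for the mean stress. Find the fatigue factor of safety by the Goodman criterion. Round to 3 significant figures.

1.57

C = D/d = 53.0/8.5 = 6.2353; K_W = (4C−1)/(4C−4)+0.615/C = 1.2419; K_s = 1+0.5/C = 1.0802
F_a = (F_max−F_min)/2 = 553.5 N; F_m = (F_max+F_min)/2 = 996.5 N
τ_a = K_W·8F_aD/(πd³) = 1.2419 × 121.64 = 151.06 MPa
τ_m = K_s·8F_mD/(πd³) = 1.0802 × 219 = 236.56 MPa
Goodman: 1/n_f = τ_a/S_se + τ_m/S_su = 151.06/422 + 236.56/849 = 0.35797 + 0.27863 = 0.6366
n_f = 1/0.6366 = 1.571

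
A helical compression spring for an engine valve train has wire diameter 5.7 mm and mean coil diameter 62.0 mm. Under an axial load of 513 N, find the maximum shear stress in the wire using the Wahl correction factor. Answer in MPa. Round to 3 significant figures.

Spring index C = D/d = 62.0/5.7 = 10.8772
K_W = (4C−1)/(4C−4) + 0.615/C = 42.509/39.509 + 0.0565 = 1.1325
τ₀ = 8FD/(πd³) = 8·513·62.0/(π·5.7³) = 254448/581.8 = 437.35 MPa
τ_max = K·τ₀ = 1.1325 × 437.35 = 495.28 MPa

495 MPa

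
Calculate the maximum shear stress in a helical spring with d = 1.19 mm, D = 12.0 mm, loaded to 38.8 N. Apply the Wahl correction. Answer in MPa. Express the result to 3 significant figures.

Spring index C = D/d = 12.0/1.19 = 10.0840
K_W = (4C−1)/(4C−4) + 0.615/C = 39.336/36.336 + 0.0610 = 1.1435
τ₀ = 8FD/(πd³) = 8·38.8·12.0/(π·1.19³) = 3724.8/5.2941 = 703.58 MPa
τ_max = K·τ₀ = 1.1435 × 703.58 = 804.58 MPa

805 MPa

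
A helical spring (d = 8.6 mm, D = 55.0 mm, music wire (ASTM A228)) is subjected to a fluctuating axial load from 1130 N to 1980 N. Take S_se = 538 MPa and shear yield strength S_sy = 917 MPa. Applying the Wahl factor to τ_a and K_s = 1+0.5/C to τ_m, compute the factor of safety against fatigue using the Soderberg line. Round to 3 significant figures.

1.62

C = D/d = 55.0/8.6 = 6.3953; K_W = (4C−1)/(4C−4)+0.615/C = 1.2352; K_s = 1+0.5/C = 1.0782
F_a = (F_max−F_min)/2 = 425 N; F_m = (F_max+F_min)/2 = 1555 N
τ_a = K_W·8F_aD/(πd³) = 1.2352 × 93.583 = 115.59 MPa
τ_m = K_s·8F_mD/(πd³) = 1.0782 × 342.4 = 369.17 MPa
Soderberg: 1/n_f = τ_a/S_se + τ_m/S_sy = 115.59/538 + 369.17/917 = 0.21485 + 0.40259 = 0.61744
n_f = 1/0.61744 = 1.62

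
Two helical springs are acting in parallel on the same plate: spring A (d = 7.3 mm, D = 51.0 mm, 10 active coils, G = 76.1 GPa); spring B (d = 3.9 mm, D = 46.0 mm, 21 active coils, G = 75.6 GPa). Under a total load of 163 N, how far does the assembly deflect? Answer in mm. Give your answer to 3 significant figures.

k_A = Gd⁴/(8D³N_a) = (76.1×10³)(7.3⁴)/(8·51.0³·10) = 20.365 N/mm
k_B = Gd⁴/(8D³N_a) = (75.6×10³)(3.9⁴)/(8·46.0³·21) = 1.0695 N/mm
Parallel: k_eq = 20.365 + 1.0695 = 21.434 N/mm
δ = F/k_eq = 163/21.434 = 7.6047 mm

7.60 mm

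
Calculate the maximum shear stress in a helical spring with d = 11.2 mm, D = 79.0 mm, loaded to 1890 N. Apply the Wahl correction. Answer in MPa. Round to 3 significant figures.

Spring index C = D/d = 79.0/11.2 = 7.0536
K_W = (4C−1)/(4C−4) + 0.615/C = 27.214/24.214 + 0.0872 = 1.2111
τ₀ = 8FD/(πd³) = 8·1890·79.0/(π·11.2³) = 1.19448e+06/4413.7 = 270.63 MPa
τ_max = K·τ₀ = 1.2111 × 270.63 = 327.75 MPa

328 MPa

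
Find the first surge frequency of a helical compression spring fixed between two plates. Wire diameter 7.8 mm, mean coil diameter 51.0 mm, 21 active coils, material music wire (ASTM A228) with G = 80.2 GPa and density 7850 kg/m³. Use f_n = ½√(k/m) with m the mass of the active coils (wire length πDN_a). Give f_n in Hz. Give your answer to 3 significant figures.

51.4 Hz

k = Gd⁴/(8D³N_a) = (80.2×10³)(7.8⁴)/(8·51.0³·21) = 13.321 N/mm = 13321 N/m
Wire length L = πDN_a = π·51.0·21 = 3364.6 mm
m = ρ·(πd²/4)·L = 7850 × 47.784×10⁻⁶ m² × 3.3646 m = 1.2621 kg
f_n = ½√(k/m) = 0.5·√(13321/1.2621) = 0.5·√(10555) = 51.368 Hz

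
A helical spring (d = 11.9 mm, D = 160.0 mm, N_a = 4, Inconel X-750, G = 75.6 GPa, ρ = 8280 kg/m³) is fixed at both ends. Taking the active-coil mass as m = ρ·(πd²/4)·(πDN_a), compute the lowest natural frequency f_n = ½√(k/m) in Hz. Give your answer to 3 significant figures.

39.5 Hz

k = Gd⁴/(8D³N_a) = (75.6×10³)(11.9⁴)/(8·160.0³·4) = 11.566 N/mm = 11566 N/m
Wire length L = πDN_a = π·160.0·4 = 2010.6 mm
m = ρ·(πd²/4)·L = 8280 × 111.22×10⁻⁶ m² × 2.0106 m = 1.8516 kg
f_n = ½√(k/m) = 0.5·√(11566/1.8516) = 0.5·√(6246.8) = 39.518 Hz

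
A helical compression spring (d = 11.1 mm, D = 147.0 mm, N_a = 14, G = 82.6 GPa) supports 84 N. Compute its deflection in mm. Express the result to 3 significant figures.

23.8 mm

k = Gd⁴/(8D³N_a) = (82.6×10³)(11.1⁴)/(8·147.0³·14) = 3.5245 N/mm
δ = F/k = 84 / 3.5245 = 23.833 mm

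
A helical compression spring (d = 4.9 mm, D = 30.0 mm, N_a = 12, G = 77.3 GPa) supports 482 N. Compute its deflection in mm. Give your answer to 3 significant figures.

k = Gd⁴/(8D³N_a) = (77.3×10³)(4.9⁴)/(8·30.0³·12) = 17.192 N/mm
δ = F/k = 482 / 17.192 = 28.036 mm

28.0 mm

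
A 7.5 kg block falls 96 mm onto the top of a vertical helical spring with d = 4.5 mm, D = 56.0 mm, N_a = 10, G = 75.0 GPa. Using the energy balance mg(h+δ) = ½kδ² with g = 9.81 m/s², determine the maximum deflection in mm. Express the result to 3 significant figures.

k = Gd⁴/(8D³N_a) = (75.0×10³)(4.5⁴)/(8·56.0³·10) = 2.1891 N/mm
W = mg = 7.5 × 9.81 = 73.575 N
½kδ² − Wδ − Wh = 0 → δ = (W + √(W² + 2kWh))/k
δ = (73.575 + √(5413.3 + 30923.5))/2.1891 = (73.575 + 190.62)/2.1891 = 120.69 mm

121 mm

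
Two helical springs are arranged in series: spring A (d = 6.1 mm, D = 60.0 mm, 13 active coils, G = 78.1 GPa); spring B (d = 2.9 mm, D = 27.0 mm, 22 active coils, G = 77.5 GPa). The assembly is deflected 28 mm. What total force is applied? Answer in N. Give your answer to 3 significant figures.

k_A = Gd⁴/(8D³N_a) = (78.1×10³)(6.1⁴)/(8·60.0³·13) = 4.8137 N/mm
k_B = Gd⁴/(8D³N_a) = (77.5×10³)(2.9⁴)/(8·27.0³·22) = 1.5823 N/mm
Series: 1/k_eq = 1/4.8137 + 1/1.5823 = 0.83973; k_eq = 1.1909 N/mm
F = k_eq·δ = 1.1909·28 = 33.344 N

33.3 N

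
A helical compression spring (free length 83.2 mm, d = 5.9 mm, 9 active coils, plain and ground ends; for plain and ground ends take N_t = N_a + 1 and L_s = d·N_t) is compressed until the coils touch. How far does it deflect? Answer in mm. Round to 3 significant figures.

N_t = 10; L_s = 5.9·10 = 59 mm
δ_solid = L₀ − L_s = 83.2 − 59 = 24.2 mm

24.2 mm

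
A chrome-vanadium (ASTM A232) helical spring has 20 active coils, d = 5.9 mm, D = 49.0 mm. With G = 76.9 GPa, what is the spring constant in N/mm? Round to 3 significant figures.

k = Gd⁴/(8D³N_a) = (76.9×10³ × 5.9⁴) / (8 × 49.0³ × 20)
  = 9.31825e+07 / 1.88238e+07 = 4.9502 N/mm

4.95 N/mm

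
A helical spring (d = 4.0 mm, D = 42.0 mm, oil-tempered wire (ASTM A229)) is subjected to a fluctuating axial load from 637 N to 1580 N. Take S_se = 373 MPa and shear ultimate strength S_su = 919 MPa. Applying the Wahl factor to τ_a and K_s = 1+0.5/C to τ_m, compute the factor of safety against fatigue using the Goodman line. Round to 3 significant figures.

C = D/d = 42.0/4.0 = 10.5000; K_W = (4C−1)/(4C−4)+0.615/C = 1.1375; K_s = 1+0.5/C = 1.0476
F_a = (F_max−F_min)/2 = 471.5 N; F_m = (F_max+F_min)/2 = 1108.5 N
τ_a = K_W·8F_aD/(πd³) = 1.1375 × 787.94 = 896.29 MPa
τ_m = K_s·8F_mD/(πd³) = 1.0476 × 1852.4 = 1940.7 MPa
Goodman: 1/n_f = τ_a/S_se + τ_m/S_su = 896.29/373 + 1940.7/919 = 2.40293 + 2.11170 = 4.5146
n_f = 1/4.5146 = 0.2215

0.222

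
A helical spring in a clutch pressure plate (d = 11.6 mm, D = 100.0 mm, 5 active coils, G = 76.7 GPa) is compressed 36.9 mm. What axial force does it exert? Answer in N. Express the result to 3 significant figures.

1280 N

k = Gd⁴/(8D³N_a) = (76.7×10³)(11.6⁴)/(8·100.0³·5) = 34.719 N/mm
F = k·δ = 34.719 × 36.9 = 1281.1 N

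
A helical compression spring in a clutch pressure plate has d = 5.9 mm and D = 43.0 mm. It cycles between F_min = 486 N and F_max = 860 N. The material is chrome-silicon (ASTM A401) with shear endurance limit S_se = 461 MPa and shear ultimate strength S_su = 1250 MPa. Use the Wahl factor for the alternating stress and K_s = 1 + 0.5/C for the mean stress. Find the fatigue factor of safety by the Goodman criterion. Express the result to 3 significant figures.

1.76

C = D/d = 43.0/5.9 = 7.2881; K_W = (4C−1)/(4C−4)+0.615/C = 1.2037; K_s = 1+0.5/C = 1.0686
F_a = (F_max−F_min)/2 = 187 N; F_m = (F_max+F_min)/2 = 673 N
τ_a = K_W·8F_aD/(πd³) = 1.2037 × 99.7 = 120 MPa
τ_m = K_s·8F_mD/(πd³) = 1.0686 × 358.81 = 383.43 MPa
Goodman: 1/n_f = τ_a/S_se + τ_m/S_su = 120/461 + 383.43/1250 = 0.26031 + 0.30674 = 0.56706
n_f = 1/0.56706 = 1.763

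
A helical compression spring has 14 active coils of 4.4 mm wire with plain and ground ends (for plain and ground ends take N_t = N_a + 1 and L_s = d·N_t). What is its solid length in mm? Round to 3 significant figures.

66.0 mm

plain and ground ends: N_t = N_a + 1 = 14 + 1 = 15
L_s = d·N_t = 4.4 × 15 = 66 mm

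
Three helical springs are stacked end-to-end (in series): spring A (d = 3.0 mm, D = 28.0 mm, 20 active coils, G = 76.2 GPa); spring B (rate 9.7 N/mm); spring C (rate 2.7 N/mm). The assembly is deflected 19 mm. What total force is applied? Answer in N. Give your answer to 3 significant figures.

k_A = Gd⁴/(8D³N_a) = (76.2×10³)(3.0⁴)/(8·28.0³·20) = 1.7573 N/mm
Series: 1/k_eq = 1/1.7573 + 1/9.7 + 1/2.7 = 1.0425; k_eq = 0.95922 N/mm
F = k_eq·δ = 0.95922·19 = 18.225 N

18.2 N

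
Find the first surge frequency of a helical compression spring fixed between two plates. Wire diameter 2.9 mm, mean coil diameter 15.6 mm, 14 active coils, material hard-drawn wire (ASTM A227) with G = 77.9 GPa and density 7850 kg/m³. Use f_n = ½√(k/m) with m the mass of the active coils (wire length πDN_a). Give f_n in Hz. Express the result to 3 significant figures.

k = Gd⁴/(8D³N_a) = (77.9×10³)(2.9⁴)/(8·15.6³·14) = 12.958 N/mm = 12958 N/m
Wire length L = πDN_a = π·15.6·14 = 686.12 mm
m = ρ·(πd²/4)·L = 7850 × 6.6052×10⁻⁶ m² × 0.68612 m = 0.035576 kg
f_n = ½√(k/m) = 0.5·√(12958/0.035576) = 0.5·√(3.6423e+05) = 301.76 Hz

302 Hz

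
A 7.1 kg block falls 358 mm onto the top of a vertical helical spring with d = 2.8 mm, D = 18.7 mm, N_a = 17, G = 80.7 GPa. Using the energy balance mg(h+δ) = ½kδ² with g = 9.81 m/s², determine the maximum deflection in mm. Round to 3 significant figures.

k = Gd⁴/(8D³N_a) = (80.7×10³)(2.8⁴)/(8·18.7³·17) = 5.5775 N/mm
W = mg = 7.1 × 9.81 = 69.651 N
½kδ² − Wδ − Wh = 0 → δ = (W + √(W² + 2kWh))/k
δ = (69.651 + √(4851.3 + 278152))/5.5775 = (69.651 + 531.98)/5.5775 = 107.87 mm

108 mm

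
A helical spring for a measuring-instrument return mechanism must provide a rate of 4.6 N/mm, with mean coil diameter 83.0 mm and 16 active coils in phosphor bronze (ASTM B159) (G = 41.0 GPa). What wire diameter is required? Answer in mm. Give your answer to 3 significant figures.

d = (8D³N_a·k / G)^(1/4) = (8·83.0³·16·4.6 / (41.0×10³))^0.25
  = (8211.4)^0.25 = 9.5193 mm

9.52 mm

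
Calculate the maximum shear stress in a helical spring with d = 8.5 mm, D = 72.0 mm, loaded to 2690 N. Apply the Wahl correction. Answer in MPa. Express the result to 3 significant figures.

Spring index C = D/d = 72.0/8.5 = 8.4706
K_W = (4C−1)/(4C−4) + 0.615/C = 32.882/29.882 + 0.0726 = 1.1730
τ₀ = 8FD/(πd³) = 8·2690·72.0/(π·8.5³) = 1.54944e+06/1929.3 = 803.1 MPa
τ_max = K·τ₀ = 1.1730 × 803.1 = 942.03 MPa

942 MPa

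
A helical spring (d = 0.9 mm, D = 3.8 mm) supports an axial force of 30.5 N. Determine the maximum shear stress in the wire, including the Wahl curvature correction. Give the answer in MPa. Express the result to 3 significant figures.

558 MPa

Spring index C = D/d = 3.8/0.9 = 4.2222
K_W = (4C−1)/(4C−4) + 0.615/C = 15.889/12.889 + 0.1457 = 1.3784
τ₀ = 8FD/(πd³) = 8·30.5·3.8/(π·0.9³) = 927.2/2.2902 = 404.85 MPa
τ_max = K·τ₀ = 1.3784 × 404.85 = 558.05 MPa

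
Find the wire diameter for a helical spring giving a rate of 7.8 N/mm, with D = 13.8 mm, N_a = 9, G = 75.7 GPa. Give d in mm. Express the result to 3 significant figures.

2.10 mm

d = (8D³N_a·k / G)^(1/4) = (8·13.8³·9·7.8 / (75.7×10³))^0.25
  = (19.497)^0.25 = 2.1013 mm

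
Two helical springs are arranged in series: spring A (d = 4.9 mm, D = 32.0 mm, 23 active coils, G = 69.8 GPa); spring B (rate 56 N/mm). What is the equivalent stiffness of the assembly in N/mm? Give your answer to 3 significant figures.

k_A = Gd⁴/(8D³N_a) = (69.8×10³)(4.9⁴)/(8·32.0³·23) = 6.6738 N/mm
Series: 1/k_eq = 1/6.6738 + 1/56 = 0.1677; k_eq = 5.9631 N/mm

5.96 N/mm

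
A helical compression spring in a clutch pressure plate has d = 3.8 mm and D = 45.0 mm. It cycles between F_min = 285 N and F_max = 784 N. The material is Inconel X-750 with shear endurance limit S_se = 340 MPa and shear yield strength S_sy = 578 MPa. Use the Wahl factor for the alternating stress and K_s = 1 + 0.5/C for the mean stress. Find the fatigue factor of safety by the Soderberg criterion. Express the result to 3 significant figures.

C = D/d = 45.0/3.8 = 11.8421; K_W = (4C−1)/(4C−4)+0.615/C = 1.1211; K_s = 1+0.5/C = 1.0422
F_a = (F_max−F_min)/2 = 249.5 N; F_m = (F_max+F_min)/2 = 534.5 N
τ_a = K_W·8F_aD/(πd³) = 1.1211 × 521.04 = 584.14 MPa
τ_m = K_s·8F_mD/(πd³) = 1.0422 × 1116.2 = 1163.3 MPa
Soderberg: 1/n_f = τ_a/S_se + τ_m/S_sy = 584.14/340 + 1163.3/578 = 1.71807 + 2.01271 = 3.7308
n_f = 1/3.7308 = 0.268

0.268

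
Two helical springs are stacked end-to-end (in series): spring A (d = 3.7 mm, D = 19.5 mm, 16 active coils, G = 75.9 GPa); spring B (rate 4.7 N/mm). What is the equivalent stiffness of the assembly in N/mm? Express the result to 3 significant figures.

3.58 N/mm

k_A = Gd⁴/(8D³N_a) = (75.9×10³)(3.7⁴)/(8·19.5³·16) = 14.988 N/mm
Series: 1/k_eq = 1/14.988 + 1/4.7 = 0.27949; k_eq = 3.578 N/mm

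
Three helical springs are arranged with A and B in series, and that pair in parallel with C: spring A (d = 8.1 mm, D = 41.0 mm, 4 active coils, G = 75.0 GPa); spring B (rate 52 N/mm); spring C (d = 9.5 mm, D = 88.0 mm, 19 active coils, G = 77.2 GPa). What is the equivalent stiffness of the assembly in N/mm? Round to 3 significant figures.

k_A = Gd⁴/(8D³N_a) = (75.0×10³)(8.1⁴)/(8·41.0³·4) = 146.39 N/mm
k_C = Gd⁴/(8D³N_a) = (77.2×10³)(9.5⁴)/(8·88.0³·19) = 6.0704 N/mm
Springs A,B series: k_AB = 1/(1/146.39+1/52) = 38.37 N/mm; parallel with C: k_eq = 38.37+6.0704 = 44.44 N/mm

44.4 N/mm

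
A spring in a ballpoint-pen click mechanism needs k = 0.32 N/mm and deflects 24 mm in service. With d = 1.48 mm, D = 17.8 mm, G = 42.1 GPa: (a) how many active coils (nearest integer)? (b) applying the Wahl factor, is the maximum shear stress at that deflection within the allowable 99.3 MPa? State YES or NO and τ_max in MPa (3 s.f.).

N_a = Gd⁴/(8D³k) = (42.1×10³)(1.48⁴)/(8·17.8³·0.32) = 13.99 → N_a = 14
Actual rate k = Gd⁴/(8D³·14) = 0.31978 N/mm
Working load F = kδ = 0.31978·24 = 7.6747 N
C = 17.8/1.48 = 12.0270; K_W = (4C−1)/(4C−4)+0.615/C = 1.1191
τ_max = K_W·8FD/(πd³) = 1.1191·107.31 = 120.1 MPa
τ_max > 99.3 MPa → exceeds allowable

(a) 14 coils; (b) NO, τ_max = 120 MPa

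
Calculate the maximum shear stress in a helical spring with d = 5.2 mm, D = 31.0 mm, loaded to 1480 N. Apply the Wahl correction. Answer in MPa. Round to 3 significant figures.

1040 MPa

Spring index C = D/d = 31.0/5.2 = 5.9615
K_W = (4C−1)/(4C−4) + 0.615/C = 22.846/19.846 + 0.1032 = 1.2543
τ₀ = 8FD/(πd³) = 8·1480·31.0/(π·5.2³) = 367040/441.73 = 830.91 MPa
τ_max = K·τ₀ = 1.2543 × 830.91 = 1042.2 MPa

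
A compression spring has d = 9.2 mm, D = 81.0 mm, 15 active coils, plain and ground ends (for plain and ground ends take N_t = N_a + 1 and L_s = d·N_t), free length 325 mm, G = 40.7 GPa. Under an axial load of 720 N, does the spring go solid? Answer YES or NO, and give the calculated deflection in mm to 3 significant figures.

k = Gd⁴/(8D³N_a) = (40.7×10³)(9.2⁴)/(8·81.0³·15) = 4.572 N/mm
N_t = 16; L_s = 9.2·16 = 147.2 mm; δ_solid = L₀ − L_s = 325 − 147.2 = 177.8 mm
δ = F/k = 720/4.572 = 157.48 mm
δ < δ_solid → spring does not go solid

NO, δ = 157 mm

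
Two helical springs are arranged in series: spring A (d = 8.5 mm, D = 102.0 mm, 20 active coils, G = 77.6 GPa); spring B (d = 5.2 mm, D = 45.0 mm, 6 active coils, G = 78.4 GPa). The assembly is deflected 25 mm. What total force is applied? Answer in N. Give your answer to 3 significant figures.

k_A = Gd⁴/(8D³N_a) = (77.6×10³)(8.5⁴)/(8·102.0³·20) = 2.3857 N/mm
k_B = Gd⁴/(8D³N_a) = (78.4×10³)(5.2⁴)/(8·45.0³·6) = 13.105 N/mm
Series: 1/k_eq = 1/2.3857 + 1/13.105 = 0.49547; k_eq = 2.0183 N/mm
F = k_eq·δ = 2.0183·25 = 50.457 N

50.5 N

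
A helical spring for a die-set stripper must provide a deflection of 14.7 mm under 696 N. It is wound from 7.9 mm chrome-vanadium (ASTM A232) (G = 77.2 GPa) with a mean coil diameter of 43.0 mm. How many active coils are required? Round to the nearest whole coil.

Required rate k = F/δ = 696/14.7 = 47.347 N/mm
N_a = Gd⁴/(8D³k) = (77.2×10³ × 7.9⁴)/(8 × 43.0³ × 47.347)
    = 3.00695e+08 / 3.01153e+07 = 9.985 → 10 coils

10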